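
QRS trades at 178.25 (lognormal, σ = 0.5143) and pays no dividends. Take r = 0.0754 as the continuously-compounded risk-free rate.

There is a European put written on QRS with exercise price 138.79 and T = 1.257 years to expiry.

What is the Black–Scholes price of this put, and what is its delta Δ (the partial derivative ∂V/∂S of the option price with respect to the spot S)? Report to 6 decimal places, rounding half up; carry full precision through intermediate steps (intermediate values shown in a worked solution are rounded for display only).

price = 14.306599
Δ = -0.187638

σ√T = 0.5143·√1.257 = 0.576613
d₁ = (ln(S/K) + (r+σ²/2)T) / (σ√T) = (ln(178.25/138.79) + (0.0754+0.5143²/2)·1.257) / 0.576613 = (0.250225 + 0.261019) / 0.576613 = 0.886633
d₂ = d₁ − σ√T = 0.886633 − 0.576613 = 0.310021
e^{−rT} = 0.909575
N(−d₁) = 0.187638,  N(−d₂) = 0.378273
Put price V = K·e^{−rT}·N(−d₂) − S·N(−d₁) = 47.753108 − 33.446509 = 14.306599
Δ = −N(−d₁) = -0.187638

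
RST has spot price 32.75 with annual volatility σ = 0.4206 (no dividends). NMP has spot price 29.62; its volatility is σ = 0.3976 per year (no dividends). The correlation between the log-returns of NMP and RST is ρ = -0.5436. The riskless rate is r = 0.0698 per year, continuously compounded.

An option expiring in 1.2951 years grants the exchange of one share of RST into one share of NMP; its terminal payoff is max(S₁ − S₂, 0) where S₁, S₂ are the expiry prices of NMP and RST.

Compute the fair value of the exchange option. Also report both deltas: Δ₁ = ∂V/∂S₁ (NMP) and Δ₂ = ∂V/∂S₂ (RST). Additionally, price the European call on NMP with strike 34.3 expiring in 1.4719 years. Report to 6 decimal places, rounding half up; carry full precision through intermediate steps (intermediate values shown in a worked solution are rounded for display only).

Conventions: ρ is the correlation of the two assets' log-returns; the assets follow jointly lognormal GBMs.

σ_eff = √(σ₁² + σ₂² − 2ρσ₁σ₂) = √(0.3976² + 0.4206² − 2·-0.5436·0.3976·0.4206) = 0.718890
d₁ = (ln(S₁/S₂) + (q₂ − q₁ + σ_eff²/2)T) / (σ_eff√T) = (ln(29.62/32.75) + (0.0 − 0.0 + 0.258402)·1.2951) / 0.818115 = 0.286271
d₂ = d₁ − σ_eff√T = 0.286271 − 0.818115 = -0.531844
N(d₁) = 0.612665,  N(d₂) = 0.297417
V = S₁·e^{−q₁T}·N(d₁) − S₂·e^{−q₂T}·N(d₂) = 18.147132 − 9.740413 = 8.406719
Δ₁ = e^{−q₁T}·N(d₁) = 0.612665;  Δ₂ = −e^{−q₂T}·N(d₂) = -0.297417
[vanilla: NMP call K=34.3]
σ√T = 0.3976·√1.4719 = 0.482376
d₁ = (ln(S/K) + (r+σ²/2)T) / (σ√T) = (ln(29.62/34.3) + (0.0698+0.3976²/2)·1.4719) / 0.482376 = (-0.146696 + 0.219082) / 0.482376 = 0.150062
d₂ = d₁ − σ√T = 0.150062 − 0.482376 = -0.332314
e^{−rT} = 0.902363
N(d₁) = 0.559642,  N(d₂) = 0.369826
price = S·N(d₁) − K·e^{−rT}·N(d₂) = 16.576601 − 11.446506 = 5.130095

exchange price = 8.406719
Δ1 = 0.612665
Δ2 = -0.297417
price(NMP call K=34.3) = 5.130095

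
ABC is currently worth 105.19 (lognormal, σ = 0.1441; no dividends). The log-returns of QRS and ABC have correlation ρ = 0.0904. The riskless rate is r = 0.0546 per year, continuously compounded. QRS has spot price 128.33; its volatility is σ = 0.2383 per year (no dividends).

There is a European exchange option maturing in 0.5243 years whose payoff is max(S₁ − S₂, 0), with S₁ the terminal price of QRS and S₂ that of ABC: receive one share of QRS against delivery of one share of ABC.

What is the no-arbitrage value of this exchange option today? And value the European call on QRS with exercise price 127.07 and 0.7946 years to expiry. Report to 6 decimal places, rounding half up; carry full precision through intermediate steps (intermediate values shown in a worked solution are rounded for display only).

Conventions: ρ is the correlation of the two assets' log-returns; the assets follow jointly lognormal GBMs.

σ_eff = √(σ₁² + σ₂² − 2ρσ₁σ₂) = √(0.2383² + 0.1441² − 2·0.0904·0.2383·0.1441) = 0.267101
d₁ = (ln(S₁/S₂) + (q₂ − q₁ + σ_eff²/2)T) / (σ_eff√T) = (ln(128.33/105.19) + (0.0 − 0.0 + 0.035672)·0.5243) / 0.193404 = 1.124791
d₂ = d₁ − σ_eff√T = 1.124791 − 0.193404 = 0.931387
N(d₁) = 0.869661,  N(d₂) = 0.824173
V = S₁·e^{−q₁T}·N(d₁) − S₂·e^{−q₂T}·N(d₂) = 111.603619 − 86.694777 = 24.908842
[vanilla: QRS call K=127.07]
σ√T = 0.2383·√0.7946 = 0.212421
d₁ = (ln(S/K) + (r+σ²/2)T) / (σ√T) = (ln(128.33/127.07) + (0.0546+0.2383²/2)·0.7946) / 0.212421 = (0.009867 + 0.065947) / 0.212421 = 0.356902
d₂ = d₁ − σ√T = 0.356902 − 0.212421 = 0.144480
e^{−rT} = 0.957543
N(d₁) = 0.639417,  N(d₂) = 0.557439
price = S·N(d₁) − K·e^{−rT}·N(d₂) = 82.056417 − 67.826391 = 14.230026

exchange price = 24.908842
price(QRS call K=127.07) = 14.230026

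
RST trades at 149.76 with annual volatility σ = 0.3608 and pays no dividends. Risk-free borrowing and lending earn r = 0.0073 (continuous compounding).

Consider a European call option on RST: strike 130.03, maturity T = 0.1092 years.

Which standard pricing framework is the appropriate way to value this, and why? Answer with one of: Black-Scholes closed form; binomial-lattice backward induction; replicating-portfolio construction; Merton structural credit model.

Key observation: a European claim on RST (strike 130.03) — a lognormal (GBM) underlying with constant rate and volatility — has an exact closed-form value; no lattice or capital structure is involved.

framework: Black-Scholes closed form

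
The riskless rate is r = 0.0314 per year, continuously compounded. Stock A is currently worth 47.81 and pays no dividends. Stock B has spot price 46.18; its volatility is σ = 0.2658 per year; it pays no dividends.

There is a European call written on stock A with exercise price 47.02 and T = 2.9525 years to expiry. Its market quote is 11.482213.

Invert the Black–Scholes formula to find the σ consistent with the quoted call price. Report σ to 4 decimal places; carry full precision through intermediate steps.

sigma = 0.2858

At σ = 0.2858 the Black–Scholes value reproduces the quote:
σ√T = 0.2858·√2.9525 = 0.491086
d₁ = (ln(S/K) + (r+σ²/2)T) / (σ√T) = (ln(47.81/47.02) + (0.0314+0.2858²/2)·2.9525) / 0.491086 = (0.016662 + 0.213291) / 0.491086 = 0.468254
d₂ = d₁ − σ√T = 0.468254 − 0.491086 = -0.022832
e^{−rT} = 0.911459
N(d₁) = 0.680199,  N(d₂) = 0.490892
V = S·N(d₁) − K·e^{−rT}·N(d₂) = 32.520292 − 21.038079 = 11.482213 (equal to the quote); since ∂V/∂σ > 0 for all σ, the implied volatility is unique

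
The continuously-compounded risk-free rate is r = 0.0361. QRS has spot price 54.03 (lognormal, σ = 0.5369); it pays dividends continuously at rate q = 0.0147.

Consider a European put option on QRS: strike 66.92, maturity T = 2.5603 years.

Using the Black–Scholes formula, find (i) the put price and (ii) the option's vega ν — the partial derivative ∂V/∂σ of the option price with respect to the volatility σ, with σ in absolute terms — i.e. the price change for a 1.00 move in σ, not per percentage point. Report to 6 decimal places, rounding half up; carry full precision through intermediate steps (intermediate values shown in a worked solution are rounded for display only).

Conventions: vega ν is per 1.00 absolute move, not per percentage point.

σ√T = 0.5369·√2.5603 = 0.859090
d₁ = (ln(S/K) + (r−q+σ²/2)T) / (σ√T) = (ln(54.03/66.92) + (0.0361−0.0147+0.5369²/2)·2.5603) / 0.859090 = (-0.213958 + 0.423809) / 0.859090 = 0.244270
d₂ = d₁ − σ√T = 0.244270 − 0.859090 = -0.614820
e^{−rT} = 0.911716
e^{−qT} = 0.963063
N(−d₁) = 0.403511,  N(−d₂) = 0.730663
Put price V = K·e^{−rT}·N(−d₂) − S·e^{−qT}·N(−d₁) = 44.579249 − 20.996401 = 23.582848
φ(d₁) = (1/√(2π))·e^{−d₁²/2} = 0.387216
ν = S·e^{−qT}·φ(d₁)·√T = 32.239512

price = 23.582848
ν = 32.239512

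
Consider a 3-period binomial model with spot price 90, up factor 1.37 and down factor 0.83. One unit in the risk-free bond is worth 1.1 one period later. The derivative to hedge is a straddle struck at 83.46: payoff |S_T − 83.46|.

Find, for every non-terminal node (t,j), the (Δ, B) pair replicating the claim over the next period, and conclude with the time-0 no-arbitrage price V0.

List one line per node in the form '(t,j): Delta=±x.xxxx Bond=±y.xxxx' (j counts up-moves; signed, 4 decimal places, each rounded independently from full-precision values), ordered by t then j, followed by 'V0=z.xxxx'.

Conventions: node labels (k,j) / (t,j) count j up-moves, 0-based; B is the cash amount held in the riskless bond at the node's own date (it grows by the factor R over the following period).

Under the risk-neutral measure, an up-move has probability p* = (R−d)/(u−d) = 0.5000 and values discount at R = 1.1.
Expiry values: V(3,0)=31.9992, V(3,1)=1.4814, V(3,2)=56.7444, V(3,3)=147.9618
  t=2,j=0: stock 62.0010 → up 84.9414 (V=1.4814), down 51.4608 (V=31.9992). Price 15.2184; hedge Δ=-0.9115, bond B=71.7329.
  t=2,j=1: stock 102.3390 → up 140.2044 (V=56.7444), down 84.9414 (V=1.4814). Price 26.4663; hedge Δ=1.0000, bond B=-75.8727.
  t=2,j=2: stock 168.9210 → up 231.4218 (V=147.9618), down 140.2044 (V=56.7444). Price 93.0483; hedge Δ=1.0000, bond B=-75.8727.
  t=1,j=0: stock 74.7000 → up 102.3390 (V=26.4663), down 62.0010 (V=15.2184). Price 18.9476; hedge Δ=0.2788, bond B=-1.8818.
  t=1,j=1: stock 123.3000 → up 168.9210 (V=93.0483), down 102.3390 (V=26.4663). Price 54.3248; hedge Δ=1.0000, bond B=-68.9752.
  t=0,j=0: stock 90.0000 → up 123.3000 (V=54.3248), down 74.7000 (V=18.9476). Price 33.3056; hedge Δ=0.7279, bond B=-32.2077.
Check: Δ(0,0)·S0 + B(0,0) = 33.3056 = V0.

(0,0): Delta=0.7279 Bond=-32.2077
(1,0): Delta=0.2788 Bond=-1.8818
(1,1): Delta=1.0000 Bond=-68.9752
(2,0): Delta=-0.9115 Bond=71.7329
(2,1): Delta=1.0000 Bond=-75.8727
(2,2): Delta=1.0000 Bond=-75.8727
V0=33.3056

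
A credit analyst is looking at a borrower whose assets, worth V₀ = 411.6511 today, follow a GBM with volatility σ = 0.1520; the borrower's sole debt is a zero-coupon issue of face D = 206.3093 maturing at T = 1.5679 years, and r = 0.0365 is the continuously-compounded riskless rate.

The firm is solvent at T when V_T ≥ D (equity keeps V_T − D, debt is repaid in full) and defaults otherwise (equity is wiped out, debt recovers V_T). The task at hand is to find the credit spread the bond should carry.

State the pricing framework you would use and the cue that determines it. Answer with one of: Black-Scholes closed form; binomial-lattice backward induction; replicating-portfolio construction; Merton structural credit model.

framework: Merton structural credit model

Key observation: a levered firm with one bullet debt due at 1.5679 years is the canonical structural-credit setup: equity is a call on the firm's assets struck at the face value.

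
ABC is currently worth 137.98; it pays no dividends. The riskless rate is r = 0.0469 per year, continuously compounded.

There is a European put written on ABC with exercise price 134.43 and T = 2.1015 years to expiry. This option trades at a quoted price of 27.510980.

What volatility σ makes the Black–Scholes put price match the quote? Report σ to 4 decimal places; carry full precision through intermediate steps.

sigma = 0.4758

At σ = 0.4758 the Black–Scholes value reproduces the quote:
σ√T = 0.4758·√2.1015 = 0.689746
d₁ = (ln(S/K) + (r+σ²/2)T) / (σ√T) = (ln(137.98/134.43) + (0.0469+0.4758²/2)·2.1015) / 0.689746 = (0.026065 + 0.336435) / 0.689746 = 0.525556
d₂ = d₁ − σ√T = 0.525556 − 0.689746 = -0.164190
e^{−rT} = 0.906141
N(−d₁) = 0.299598,  N(−d₂) = 0.565209
V = K·e^{−rT}·N(−d₂) − S·N(−d₁) = 68.849557 − 41.338577 = 27.510980 (equal to the quote); since ∂V/∂σ > 0 for all σ, the implied volatility is unique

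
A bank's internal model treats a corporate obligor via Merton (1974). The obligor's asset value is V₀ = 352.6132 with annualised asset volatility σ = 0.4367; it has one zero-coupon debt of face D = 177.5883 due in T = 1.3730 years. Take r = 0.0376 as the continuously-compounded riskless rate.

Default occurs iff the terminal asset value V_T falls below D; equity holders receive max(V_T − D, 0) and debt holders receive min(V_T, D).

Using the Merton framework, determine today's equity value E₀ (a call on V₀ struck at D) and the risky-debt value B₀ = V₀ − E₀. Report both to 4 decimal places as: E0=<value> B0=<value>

Work the structural quantities from V₀ = 352.6132 against face 177.5883:
d₁ = [ln(V₀/D) + (r + σ²/2)T] / (σ√T)
   = [ln(352.6132/177.5883) + (0.0376 + 0.5·0.4367²)·1.3730] / (0.4367·√1.3730)
   = [0.685904 + 0.182545] / 0.511704 = 1.697172
d₂ = d₁ − σ√T = 1.697172 − 0.511704 = 1.185468
N(d₁) = 0.955168,  N(d₂) = 0.882084,  e^(−rT) = 0.949685
E₀ = V₀·N(d₁) − D·e^(−rT)·N(d₂)
   = 352.6132·0.955168 − 177.5883·0.949685·0.882084 = 188.038761
B₀ = V₀ − E₀ = 352.6132 − 188.038761 = 164.574439

E0=188.0388 B0=164.5744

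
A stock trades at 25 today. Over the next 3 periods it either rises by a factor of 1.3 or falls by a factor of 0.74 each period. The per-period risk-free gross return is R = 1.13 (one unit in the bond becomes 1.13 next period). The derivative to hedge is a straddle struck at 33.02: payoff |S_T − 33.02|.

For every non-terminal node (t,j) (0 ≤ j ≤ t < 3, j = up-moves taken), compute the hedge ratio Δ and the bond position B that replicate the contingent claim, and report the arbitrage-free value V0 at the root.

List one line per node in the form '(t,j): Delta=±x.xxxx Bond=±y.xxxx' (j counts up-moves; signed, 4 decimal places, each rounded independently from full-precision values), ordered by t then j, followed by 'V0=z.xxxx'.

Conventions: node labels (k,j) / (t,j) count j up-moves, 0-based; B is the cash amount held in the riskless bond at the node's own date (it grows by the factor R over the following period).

Since d<R<u, set p* = (R−d)/(u−d) = 0.6964; price each node as the discounted p*-expectation of its children.
Terminal payoffs: V(3,0)=22.8894, V(3,1)=15.2230, V(3,2)=1.7550, V(3,3)=21.9050
  t=2,j=0: stock 13.6900 → up 17.7970 (V=15.2230), down 10.1306 (V=22.8894). Price 15.5312; hedge Δ=-1.0000, bond B=29.2212.
  t=2,j=1: stock 24.0500 → up 31.2650 (V=1.7550), down 17.7970 (V=15.2230). Price 5.1712; hedge Δ=-1.0000, bond B=29.2212.
  t=2,j=2: stock 42.2500 → up 54.9250 (V=21.9050), down 31.2650 (V=1.7550). Price 13.9717; hedge Δ=0.8516, bond B=-22.0104.
  t=1,j=0: stock 18.5000 → up 24.0500 (V=5.1712), down 13.6900 (V=15.5312). Price 7.3595; hedge Δ=-1.0000, bond B=25.8595.
  t=1,j=1: stock 32.5000 → up 42.2500 (V=13.9717), down 24.0500 (V=5.1712). Price 10.0001; hedge Δ=0.4835, bond B=-5.7150.
  t=0,j=0: stock 25.0000 → up 32.5000 (V=10.0001), down 18.5000 (V=7.3595). Price 8.1403; hedge Δ=0.1886, bond B=3.4249.
Verification: the root portfolio costs Δ(0,0)·S0 + B(0,0) = 8.1403, matching V0.

(0,0): Delta=0.1886 Bond=3.4249
(1,0): Delta=-1.0000 Bond=25.8595
(1,1): Delta=0.4835 Bond=-5.7150
(2,0): Delta=-1.0000 Bond=29.2212
(2,1): Delta=-1.0000 Bond=29.2212
(2,2): Delta=0.8516 Bond=-22.0104
V0=8.1403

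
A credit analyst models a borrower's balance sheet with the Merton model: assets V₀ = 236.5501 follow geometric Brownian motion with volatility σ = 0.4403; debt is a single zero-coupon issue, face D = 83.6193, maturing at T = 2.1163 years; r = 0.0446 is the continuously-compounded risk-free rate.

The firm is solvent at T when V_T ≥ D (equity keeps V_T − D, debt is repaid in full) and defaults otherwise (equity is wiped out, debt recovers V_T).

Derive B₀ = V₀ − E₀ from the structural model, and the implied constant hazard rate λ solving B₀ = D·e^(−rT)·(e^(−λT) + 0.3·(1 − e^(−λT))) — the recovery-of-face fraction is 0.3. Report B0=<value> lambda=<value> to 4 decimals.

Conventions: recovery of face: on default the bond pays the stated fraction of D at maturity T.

Equity is a call on the firm's assets struck at D = 83.6193:
d₁ = [ln(V₀/D) + (r + σ²/2)T] / (σ√T)
   = [ln(236.5501/83.6193) + (0.0446 + 0.5·0.4403²)·2.1163] / (0.4403·√2.1163)
   = [1.039886 + 0.299524] / 0.640527 = 2.091107
d₂ = d₁ − σ√T = 2.091107 − 0.640527 = 1.450580
N(d₁) = 0.981741,  N(d₂) = 0.926552,  e^(−rT) = 0.909931
E₀ = V₀·N(d₁) − D·e^(−rT)·N(d₂)
   = 236.5501·0.981741 − 83.6193·0.909931·0.926552 = 161.731642
B₀ = V₀ − E₀ = 236.5501 − 161.731642 = 74.818458
e^(−λT) = (B₀·e^(rT)/D − 0.3)/(1 − 0.3) = (74.8185·1.098985/83.6193 − 0.3)/0.7 = 0.97616930
λ = −ln(0.97616930)/2.1163 = 0.011397

B0=74.8185 lambda=0.0114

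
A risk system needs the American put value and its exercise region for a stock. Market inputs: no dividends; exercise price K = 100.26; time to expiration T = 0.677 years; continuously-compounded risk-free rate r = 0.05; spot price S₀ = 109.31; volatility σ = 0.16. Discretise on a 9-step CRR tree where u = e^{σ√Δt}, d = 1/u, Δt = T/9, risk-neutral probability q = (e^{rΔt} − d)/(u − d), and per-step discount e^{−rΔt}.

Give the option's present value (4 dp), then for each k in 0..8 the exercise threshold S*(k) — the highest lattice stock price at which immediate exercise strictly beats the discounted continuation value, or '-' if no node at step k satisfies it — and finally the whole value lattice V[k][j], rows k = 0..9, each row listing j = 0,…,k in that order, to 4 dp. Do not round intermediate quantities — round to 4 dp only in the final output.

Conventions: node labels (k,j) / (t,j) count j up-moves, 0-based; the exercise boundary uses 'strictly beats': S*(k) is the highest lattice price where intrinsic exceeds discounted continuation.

price = 1.4838
boundary = - - - - - 87.7748 91.7124 87.7748 91.7124
tree:
1.4838
2.4124 0.6772
3.8236 1.1878 0.2328
5.8829 2.0388 0.4474 0.0456
8.7429 3.4082 0.8484 0.0977 0.0000
12.4852 5.5121 1.5812 0.2096 0.0000 0.0000
16.2537 8.5476 2.8802 0.4495 0.0000 0.0000 0.0000
19.8604 12.4852 5.0812 0.9640 0.0000 0.0000 0.0000 0.0000
23.3123 16.2537 8.5476 2.0673 0.0000 0.0000 0.0000 0.0000 0.0000
26.6159 19.8604 12.4852 4.4334 0.0000 0.0000 0.0000 0.0000 0.0000 0.0000

params: Δt=0.07522 u=1.04486 d=0.95707 q=0.53195 e^(-rΔt)=0.99625
t_9 payoffs: 26.6159 19.8604 12.4852 4.4334 0.0000 0.0000 0.0000 0.0000 0.0000 0.0000
t_8: node(8,0) S=76.9477 payoff=23.3123 vs cont=22.9359 → 23.3123 [stop]  node(8,1) S=84.0063 payoff=16.2537 vs cont=15.8773 → 16.2537 [stop]  node(8,2) S=91.7124 payoff=8.5476 vs cont=8.1713 → 8.5476 [stop]  node(8,3) S=100.1253 payoff=0.1347 vs cont=2.0673 → 2.0673 [wait]  node(8,4) S=109.3100 payoff=0.0000 vs cont=0.0000 → 0.0000 [wait]  node(8,5) S=119.3372 payoff=0.0000 vs cont=0.0000 → 0.0000 [wait]  node(8,6) S=130.2842 payoff=0.0000 vs cont=0.0000 → 0.0000 [wait]  node(8,7) S=142.2355 payoff=0.0000 vs cont=0.0000 → 0.0000 [wait]  node(8,8) S=155.2830 payoff=0.0000 vs cont=0.0000 → 0.0000 [wait]  ⇒ S*(8)=91.7124
t_7: node(7,0) S=80.3996 payoff=19.8604 vs cont=19.4840 → 19.8604 [stop]  node(7,1) S=87.7748 payoff=12.4852 vs cont=12.1088 → 12.4852 [stop]  node(7,2) S=95.8266 payoff=4.4334 vs cont=5.0812 → 5.0812 [wait]  node(7,3) S=104.6169 payoff=0.0000 vs cont=0.9640 → 0.9640 [wait]  node(7,4) S=114.2136 payoff=0.0000 vs cont=0.0000 → 0.0000 [wait]  node(7,5) S=124.6907 payoff=0.0000 vs cont=0.0000 → 0.0000 [wait]  node(7,6) S=136.1288 payoff=0.0000 vs cont=0.0000 → 0.0000 [wait]  node(7,7) S=148.6161 payoff=0.0000 vs cont=0.0000 → 0.0000 [wait]  ⇒ S*(7)=87.7748
t_6: node(6,0) S=84.0063 payoff=16.2537 vs cont=15.8773 → 16.2537 [stop]  node(6,1) S=91.7124 payoff=8.5476 vs cont=8.5146 → 8.5476 [stop]  node(6,2) S=100.1253 payoff=0.1347 vs cont=2.8802 → 2.8802 [wait]  node(6,3) S=109.3100 payoff=0.0000 vs cont=0.4495 → 0.4495 [wait]  node(6,4) S=119.3372 payoff=0.0000 vs cont=0.0000 → 0.0000 [wait]  node(6,5) S=130.2842 payoff=0.0000 vs cont=0.0000 → 0.0000 [wait]  node(6,6) S=142.2355 payoff=0.0000 vs cont=0.0000 → 0.0000 [wait]  ⇒ S*(6)=91.7124
t_5: node(5,0) S=87.7748 payoff=12.4852 vs cont=12.1088 → 12.4852 [stop]  node(5,1) S=95.8266 payoff=4.4334 vs cont=5.5121 → 5.5121 [wait]  node(5,2) S=104.6169 payoff=0.0000 vs cont=1.5812 → 1.5812 [wait]  node(5,3) S=114.2136 payoff=0.0000 vs cont=0.2096 → 0.2096 [wait]  node(5,4) S=124.6907 payoff=0.0000 vs cont=0.0000 → 0.0000 [wait]  node(5,5) S=136.1288 payoff=0.0000 vs cont=0.0000 → 0.0000 [wait]  ⇒ S*(5)=87.7748
t_4: node(4,0) S=91.7124 payoff=8.5476 vs cont=8.7429 → 8.7429 [wait]  node(4,1) S=100.1253 payoff=0.1347 vs cont=3.4082 → 3.4082 [wait]  node(4,2) S=109.3100 payoff=0.0000 vs cont=0.8484 → 0.8484 [wait]  node(4,3) S=119.3372 payoff=0.0000 vs cont=0.0977 → 0.0977 [wait]  node(4,4) S=130.2842 payoff=0.0000 vs cont=0.0000 → 0.0000 [wait]  ⇒ S*(4)=-
t_3: node(3,0) S=95.8266 payoff=4.4334 vs cont=5.8829 → 5.8829 [wait]  node(3,1) S=104.6169 payoff=0.0000 vs cont=2.0388 → 2.0388 [wait]  node(3,2) S=114.2136 payoff=0.0000 vs cont=0.4474 → 0.4474 [wait]  node(3,3) S=124.6907 payoff=0.0000 vs cont=0.0456 → 0.0456 [wait]  ⇒ S*(3)=-
t_2: node(2,0) S=100.1253 payoff=0.1347 vs cont=3.8236 → 3.8236 [wait]  node(2,1) S=109.3100 payoff=0.0000 vs cont=1.1878 → 1.1878 [wait]  node(2,2) S=119.3372 payoff=0.0000 vs cont=0.2328 → 0.2328 [wait]  ⇒ S*(2)=-
t_1: node(1,0) S=104.6169 payoff=0.0000 vs cont=2.4124 → 2.4124 [wait]  node(1,1) S=114.2136 payoff=0.0000 vs cont=0.6772 → 0.6772 [wait]  ⇒ S*(1)=-
t_0: node(0,0) S=109.3100 payoff=0.0000 vs cont=1.4838 → 1.4838 [wait]  ⇒ S*(0)=-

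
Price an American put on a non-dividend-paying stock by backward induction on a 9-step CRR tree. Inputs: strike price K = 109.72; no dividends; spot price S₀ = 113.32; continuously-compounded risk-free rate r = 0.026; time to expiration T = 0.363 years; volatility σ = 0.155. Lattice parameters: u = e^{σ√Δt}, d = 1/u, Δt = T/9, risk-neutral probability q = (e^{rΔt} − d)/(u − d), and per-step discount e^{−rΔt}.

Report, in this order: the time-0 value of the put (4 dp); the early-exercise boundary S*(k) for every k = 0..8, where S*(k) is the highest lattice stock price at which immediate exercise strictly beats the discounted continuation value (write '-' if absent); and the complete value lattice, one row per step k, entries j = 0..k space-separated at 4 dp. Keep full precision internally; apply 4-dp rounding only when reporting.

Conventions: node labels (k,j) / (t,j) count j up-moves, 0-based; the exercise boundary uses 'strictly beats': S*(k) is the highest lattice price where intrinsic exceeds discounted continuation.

Δt=0.04033, u=1.03162, d=0.96935, q=0.50907, disc=e^(-rΔt)=0.99895
k=9 terminal: V=max(K-S,0) → 24.0883 18.5876 12.7336 6.5035 0.0000 0.0000 0.0000 0.0000 0.0000 0.0000
k=8: j=0 S=88.3392 intr=21.3808 cont=21.2658 V=21.3808[EX]; j=1 S=94.0139 intr=15.7061 cont=15.5911 V=15.7061[EX]; j=2 S=100.0530 intr=9.6670 cont=9.5520 V=9.6670[EX]; j=3 S=106.4801 intr=3.2399 cont=3.1894 V=3.2399[EX]; j=4 S=113.3200 intr=0.0000 cont=0.0000 V=0.0000[hold]; j=5 S=120.5993 intr=0.0000 cont=0.0000 V=0.0000[hold]; j=6 S=128.3462 intr=0.0000 cont=0.0000 V=0.0000[hold]; j=7 S=136.5907 intr=0.0000 cont=0.0000 V=0.0000[hold]; j=8 S=145.3649 intr=0.0000 cont=0.0000 V=0.0000[hold]  S*(8)=106.4801
k=7: j=0 S=91.1324 intr=18.5876 cont=18.4726 V=18.5876[EX]; j=1 S=96.9864 intr=12.7336 cont=12.6186 V=12.7336[EX]; j=2 S=103.2165 intr=6.5035 cont=6.3885 V=6.5035[EX]; j=3 S=109.8468 intr=0.0000 cont=1.5889 V=1.5889[hold]; j=4 S=116.9030 intr=0.0000 cont=0.0000 V=0.0000[hold]; j=5 S=124.4125 intr=0.0000 cont=0.0000 V=0.0000[hold]; j=6 S=132.4043 intr=0.0000 cont=0.0000 V=0.0000[hold]; j=7 S=140.9095 intr=0.0000 cont=0.0000 V=0.0000[hold]  S*(7)=103.2165
k=6: j=0 S=94.0139 intr=15.7061 cont=15.5911 V=15.7061[EX]; j=1 S=100.0530 intr=9.6670 cont=9.5520 V=9.6670[EX]; j=2 S=106.4801 intr=3.2399 cont=3.9974 V=3.9974[hold]; j=3 S=113.3200 intr=0.0000 cont=0.7792 V=0.7792[hold]; j=4 S=120.5993 intr=0.0000 cont=0.0000 V=0.0000[hold]; j=5 S=128.3462 intr=0.0000 cont=0.0000 V=0.0000[hold]; j=6 S=136.5907 intr=0.0000 cont=0.0000 V=0.0000[hold]  S*(6)=100.0530
k=5: j=0 S=96.9864 intr=12.7336 cont=12.6186 V=12.7336[EX]; j=1 S=103.2165 intr=6.5035 cont=6.7737 V=6.7737[hold]; j=2 S=109.8468 intr=0.0000 cont=2.3567 V=2.3567[hold]; j=3 S=116.9030 intr=0.0000 cont=0.3821 V=0.3821[hold]; j=4 S=124.4125 intr=0.0000 cont=0.0000 V=0.0000[hold]; j=5 S=132.4043 intr=0.0000 cont=0.0000 V=0.0000[hold]  S*(5)=96.9864
k=4: j=0 S=100.0530 intr=9.6670 cont=9.6894 V=9.6894[hold]; j=1 S=106.4801 intr=3.2399 cont=4.5204 V=4.5204[hold]; j=2 S=113.3200 intr=0.0000 cont=1.3501 V=1.3501[hold]; j=3 S=120.5993 intr=0.0000 cont=0.1874 V=0.1874[hold]; j=4 S=128.3462 intr=0.0000 cont=0.0000 V=0.0000[hold]  S*(4)=-
k=3: j=0 S=103.2165 intr=6.5035 cont=7.0506 V=7.0506[hold]; j=1 S=109.8468 intr=0.0000 cont=2.9034 V=2.9034[hold]; j=2 S=116.9030 intr=0.0000 cont=0.7574 V=0.7574[hold]; j=3 S=124.4125 intr=0.0000 cont=0.0919 V=0.0919[hold]  S*(3)=-
k=2: j=0 S=106.4801 intr=3.2399 cont=4.9342 V=4.9342[hold]; j=1 S=113.3200 intr=0.0000 cont=1.8091 V=1.8091[hold]; j=2 S=120.5993 intr=0.0000 cont=0.4182 V=0.4182[hold]  S*(2)=-
k=1: j=0 S=109.8468 intr=0.0000 cont=3.3398 V=3.3398[hold]; j=1 S=116.9030 intr=0.0000 cont=1.0999 V=1.0999[hold]  S*(1)=-
k=0: j=0 S=113.3200 intr=0.0000 cont=2.1972 V=2.1972[hold]  S*(0)=-

price = 2.1972
boundary = - - - - - 96.9864 100.0530 103.2165 106.4801
tree:
2.1972
3.3398 1.0999
4.9342 1.8091 0.4182
7.0506 2.9034 0.7574 0.0919
9.6894 4.5204 1.3501 0.1874 0.0000
12.7336 6.7737 2.3567 0.3821 0.0000 0.0000
15.7061 9.6670 3.9974 0.7792 0.0000 0.0000 0.0000
18.5876 12.7336 6.5035 1.5889 0.0000 0.0000 0.0000 0.0000
21.3808 15.7061 9.6670 3.2399 0.0000 0.0000 0.0000 0.0000 0.0000
24.0883 18.5876 12.7336 6.5035 0.0000 0.0000 0.0000 0.0000 0.0000 0.0000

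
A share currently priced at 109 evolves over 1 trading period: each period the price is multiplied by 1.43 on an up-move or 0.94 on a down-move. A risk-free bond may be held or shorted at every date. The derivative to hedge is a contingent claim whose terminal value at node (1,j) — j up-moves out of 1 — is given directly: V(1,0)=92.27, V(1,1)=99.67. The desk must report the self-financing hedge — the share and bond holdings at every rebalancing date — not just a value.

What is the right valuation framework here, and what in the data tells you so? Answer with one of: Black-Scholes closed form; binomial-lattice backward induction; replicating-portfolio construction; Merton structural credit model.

framework: replicating-portfolio construction

Key observation: since the answer must list Δ and B at each node of the 1.43/0.94 lattice on 109, the replicating-portfolio method — solving the two-state system at every node — is the one that applies.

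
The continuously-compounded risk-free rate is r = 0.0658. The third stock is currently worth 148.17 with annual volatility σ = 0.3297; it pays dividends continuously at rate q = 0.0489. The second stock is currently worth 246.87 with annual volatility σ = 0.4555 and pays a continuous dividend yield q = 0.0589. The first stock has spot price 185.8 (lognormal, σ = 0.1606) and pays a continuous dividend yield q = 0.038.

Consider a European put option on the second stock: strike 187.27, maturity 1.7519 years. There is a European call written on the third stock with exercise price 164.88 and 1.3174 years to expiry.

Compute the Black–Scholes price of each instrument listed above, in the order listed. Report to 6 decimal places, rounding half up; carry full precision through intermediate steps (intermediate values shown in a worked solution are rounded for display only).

[the second stock put K=187.27]
σ√T = 0.4555·√1.7519 = 0.602897
d₁ = (ln(S/K) + (r−q+σ²/2)T) / (σ√T) = (ln(246.87/187.27) + (0.0658−0.0589+0.4555²/2)·1.7519) / 0.602897 = (0.276310 + 0.193830) / 0.602897 = 0.779803
d₂ = d₁ − σ√T = 0.779803 − 0.602897 = 0.176906
e^{−rT} = 0.891121
e^{−qT} = 0.901958
N(−d₁) = 0.217753,  N(−d₂) = 0.429791
price = K·e^{−rT}·N(−d₂) − S·e^{−qT}·N(−d₁) = 71.723624 − 48.486374 = 23.237251
[the third stock call K=164.88]
σ√T = 0.3297·√1.3174 = 0.378423
d₁ = (ln(S/K) + (r−q+σ²/2)T) / (σ√T) = (ln(148.17/164.88) + (0.0658−0.0489+0.3297²/2)·1.3174) / 0.378423 = (-0.106858 + 0.093866) / 0.378423 = -0.034331
d₂ = d₁ − σ√T = -0.034331 − 0.378423 = -0.412754
e^{−rT} = 0.916966
e^{−qT} = 0.937610
N(d₁) = 0.486307,  N(d₂) = 0.339893
price = S·e^{−qT}·N(d₁) − K·e^{−rT}·N(d₂) = 67.560510 − 51.388269 = 16.172241

price(the second stock put K=187.27) = 23.237251
price(the third stock call K=164.88) = 16.172241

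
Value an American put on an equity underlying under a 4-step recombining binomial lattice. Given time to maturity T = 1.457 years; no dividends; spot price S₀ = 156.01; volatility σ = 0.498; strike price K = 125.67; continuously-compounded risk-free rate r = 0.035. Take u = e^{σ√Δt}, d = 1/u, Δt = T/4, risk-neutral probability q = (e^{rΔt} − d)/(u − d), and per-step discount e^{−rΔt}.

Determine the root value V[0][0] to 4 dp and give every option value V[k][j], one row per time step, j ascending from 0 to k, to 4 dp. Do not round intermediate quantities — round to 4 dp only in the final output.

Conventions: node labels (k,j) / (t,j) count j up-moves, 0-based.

params: Δt=0.36425 u=1.35061 d=0.74040 q=0.44645 e^(-rΔt)=0.98733
t_4 payoffs: 78.7856 40.1455 0.0000 0.0000 0.0000
k=3: node(3,0) S=63.3227 payoff=62.3473 vs cont=60.7553 → 62.3473 [stop]  node(3,1) S=115.5105 payoff=10.1595 vs cont=21.9411 → 21.9411 [wait]  node(3,2) S=210.7091 payoff=0.0000 vs cont=0.0000 → 0.0000 [wait]  node(3,3) S=384.3662 payoff=0.0000 vs cont=0.0000 → 0.0000 [wait]
k=2: node(2,0) S=85.5245 payoff=40.1455 vs cont=43.7468 → 43.7468 [wait]  node(2,1) S=156.0100 payoff=0.0000 vs cont=11.9917 → 11.9917 [wait]  node(2,2) S=284.5865 payoff=0.0000 vs cont=0.0000 → 0.0000 [wait]
k=1: node(1,0) S=115.5105 payoff=10.1595 vs cont=29.1952 → 29.1952 [wait]  node(1,1) S=210.7091 payoff=0.0000 vs cont=6.5540 → 6.5540 [wait]
k=0: node(0,0) S=156.0100 payoff=0.0000 vs cont=18.8453 → 18.8453 [wait]

price = 18.8453
tree:
18.8453
29.1952 6.5540
43.7468 11.9917 0.0000
62.3473 21.9411 0.0000 0.0000
78.7856 40.1455 0.0000 0.0000 0.0000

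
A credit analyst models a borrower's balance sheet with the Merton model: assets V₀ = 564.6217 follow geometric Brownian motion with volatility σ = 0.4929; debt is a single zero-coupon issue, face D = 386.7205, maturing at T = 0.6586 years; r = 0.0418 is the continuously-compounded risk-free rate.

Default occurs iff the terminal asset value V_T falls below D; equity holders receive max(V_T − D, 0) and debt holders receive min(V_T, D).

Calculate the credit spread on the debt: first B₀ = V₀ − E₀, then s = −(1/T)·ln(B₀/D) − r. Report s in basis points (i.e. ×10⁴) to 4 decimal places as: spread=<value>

Equity is a call on the firm's assets struck at D = 386.7205:
d₁ = [ln(V₀/D) + (r + σ²/2)T] / (σ√T)
   = [ln(564.6217/386.7205) + (0.0418 + 0.5·0.4929²)·0.6586] / (0.4929·√0.6586)
   = [0.378454 + 0.107533] / 0.400009 = 1.214940
d₂ = d₁ − σ√T = 1.214940 − 0.400009 = 0.814931
N(d₁) = 0.887805,  N(d₂) = 0.792444,  e^(−rT) = 0.972846
E₀ = V₀·N(d₁) − D·e^(−rT)·N(d₂)
   = 564.6217·0.887805 − 386.7205·0.972846·0.792444 = 203.141333
B₀ = V₀ − E₀ = 564.6217 − 203.141333 = 361.480367
spread = −(1/T)·ln(B₀/D) − r = −(1/0.6586)·ln(361.480367/386.7205) − 0.0418 = 0.06068175
in basis points: 0.06068175 × 10⁴ = 606.8175 bp

spread=606.8175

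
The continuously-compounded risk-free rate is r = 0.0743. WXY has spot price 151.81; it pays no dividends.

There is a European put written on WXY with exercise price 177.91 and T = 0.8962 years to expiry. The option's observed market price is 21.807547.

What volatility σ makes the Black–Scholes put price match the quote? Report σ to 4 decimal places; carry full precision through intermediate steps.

At σ = 0.2205 the Black–Scholes value reproduces the quote:
σ√T = 0.2205·√0.8962 = 0.208743
d₁ = (ln(S/K) + (r+σ²/2)T) / (σ√T) = (ln(151.81/177.91) + (0.0743+0.2205²/2)·0.8962) / 0.208743 = (-0.158648 + 0.088374) / 0.208743 = -0.336652
d₂ = d₁ − σ√T = -0.336652 − 0.208743 = -0.545395
e^{−rT} = 0.935581
N(−d₁) = 0.631810,  N(−d₂) = 0.707259
V = K·e^{−rT}·N(−d₂) − S·N(−d₁) = 117.722697 − 95.915150 = 21.807547 (matching the quote); vega is positive throughout, so no other σ reproduces this price

sigma = 0.2205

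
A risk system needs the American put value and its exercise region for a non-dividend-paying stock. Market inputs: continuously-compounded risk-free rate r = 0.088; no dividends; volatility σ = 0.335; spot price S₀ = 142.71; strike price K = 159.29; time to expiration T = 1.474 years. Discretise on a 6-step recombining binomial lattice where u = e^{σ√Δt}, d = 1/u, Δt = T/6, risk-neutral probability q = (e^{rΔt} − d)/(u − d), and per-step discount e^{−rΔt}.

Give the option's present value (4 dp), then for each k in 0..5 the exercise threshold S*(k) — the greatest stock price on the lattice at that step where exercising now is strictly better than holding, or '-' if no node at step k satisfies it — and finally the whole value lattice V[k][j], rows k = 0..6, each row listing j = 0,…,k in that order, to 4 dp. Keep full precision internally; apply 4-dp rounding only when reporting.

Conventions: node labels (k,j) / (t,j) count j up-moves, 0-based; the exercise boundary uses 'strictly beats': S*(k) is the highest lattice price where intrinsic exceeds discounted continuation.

Δt=0.24567  u=1.18062  d=0.84701  q=0.52409  discount=0.97861
step 6 (expiry): payoffs max(K−S,0) = 106.5928 85.8369 56.9060 16.5800 0.0000 0.0000 0.0000
step 5: (k=5,j=0): S=62.2155, K−S=97.0745, hold=93.6678 ⇒ V=97.0745 exercise | (k=5,j=1): S=86.7204, K−S=72.5696, hold=69.1630 ⇒ V=72.5696 exercise | (k=5,j=2): S=120.8769, K−S=38.4131, hold=35.0064 ⇒ V=38.4131 exercise | (k=5,j=3): S=168.4867, K−S=0.0000, hold=7.7218 ⇒ V=7.7218 continue | (k=5,j=4): S=234.8485, K−S=0.0000, hold=0.0000 ⇒ V=0.0000 continue | (k=5,j=5): S=327.3482, K−S=0.0000, hold=0.0000 ⇒ V=0.0000 continue  boundary S*=120.8769
step 4: (k=4,j=0): S=73.4531, K−S=85.8369, hold=82.4303 ⇒ V=85.8369 exercise | (k=4,j=1): S=102.3840, K−S=56.9060, hold=53.4993 ⇒ V=56.9060 exercise | (k=4,j=2): S=142.7100, K−S=16.5800, hold=21.8505 ⇒ V=21.8505 continue | (k=4,j=3): S=198.9192, K−S=0.0000, hold=3.5963 ⇒ V=3.5963 continue | (k=4,j=4): S=277.2674, K−S=0.0000, hold=0.0000 ⇒ V=0.0000 continue  boundary S*=102.3840
step 3: (k=3,j=0): S=86.7204, K−S=72.5696, hold=69.1630 ⇒ V=72.5696 exercise | (k=3,j=1): S=120.8769, K−S=38.4131, hold=37.7096 ⇒ V=38.4131 exercise | (k=3,j=2): S=168.4867, K−S=0.0000, hold=12.0209 ⇒ V=12.0209 continue | (k=3,j=3): S=234.8485, K−S=0.0000, hold=1.6749 ⇒ V=1.6749 continue  boundary S*=120.8769
step 2: (k=2,j=0): S=102.3840, K−S=56.9060, hold=53.4993 ⇒ V=56.9060 exercise | (k=2,j=1): S=142.7100, K−S=16.5800, hold=24.0555 ⇒ V=24.0555 continue | (k=2,j=2): S=198.9192, K−S=0.0000, hold=6.4575 ⇒ V=6.4575 continue  boundary S*=102.3840
step 1: (k=1,j=0): S=120.8769, K−S=38.4131, hold=38.8405 ⇒ V=38.8405 continue | (k=1,j=1): S=168.4867, K−S=0.0000, hold=14.5153 ⇒ V=14.5153 continue  boundary S*=-
step 0: (k=0,j=0): S=142.7100, K−S=16.5800, hold=25.5338 ⇒ V=25.5338 continue  boundary S*=-

price = 25.5338
boundary = - - 102.3840 120.8769 102.3840 120.8769
tree:
25.5338
38.8405 14.5153
56.9060 24.0555 6.4575
72.5696 38.4131 12.0209 1.6749
85.8369 56.9060 21.8505 3.5963 0.0000
97.0745 72.5696 38.4131 7.7218 0.0000 0.0000
106.5928 85.8369 56.9060 16.5800 0.0000 0.0000 0.0000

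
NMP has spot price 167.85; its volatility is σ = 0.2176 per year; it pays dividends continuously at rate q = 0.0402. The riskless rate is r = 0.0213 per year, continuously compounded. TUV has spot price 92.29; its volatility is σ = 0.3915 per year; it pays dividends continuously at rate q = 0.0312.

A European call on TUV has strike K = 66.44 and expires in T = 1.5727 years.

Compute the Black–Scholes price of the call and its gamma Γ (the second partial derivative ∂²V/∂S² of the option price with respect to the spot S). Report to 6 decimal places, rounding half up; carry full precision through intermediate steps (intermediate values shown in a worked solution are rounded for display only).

σ√T = 0.3915·√1.5727 = 0.490970
d₁ = (ln(S/K) + (r−q+σ²/2)T) / (σ√T) = (ln(92.29/66.44) + (0.0213−0.0312+0.3915²/2)·1.5727) / 0.490970 = (0.328637 + 0.104956) / 0.490970 = 0.883135
d₂ = d₁ − σ√T = 0.883135 − 0.490970 = 0.392165
e^{−rT} = 0.967056
e^{−qT} = 0.952116
N(d₁) = 0.811418,  N(d₂) = 0.652532
Call price V = S·e^{−qT}·N(d₁) − K·e^{−rT}·N(d₂) = 71.299972 − 41.925970 = 29.374001
φ(d₁) = (1/√(2π))·e^{−d₁²/2} = 0.270116
Γ = e^{−qT}·φ(d₁) / (S·σ·√T) = 0.005676

price = 29.374001
Γ = 0.005676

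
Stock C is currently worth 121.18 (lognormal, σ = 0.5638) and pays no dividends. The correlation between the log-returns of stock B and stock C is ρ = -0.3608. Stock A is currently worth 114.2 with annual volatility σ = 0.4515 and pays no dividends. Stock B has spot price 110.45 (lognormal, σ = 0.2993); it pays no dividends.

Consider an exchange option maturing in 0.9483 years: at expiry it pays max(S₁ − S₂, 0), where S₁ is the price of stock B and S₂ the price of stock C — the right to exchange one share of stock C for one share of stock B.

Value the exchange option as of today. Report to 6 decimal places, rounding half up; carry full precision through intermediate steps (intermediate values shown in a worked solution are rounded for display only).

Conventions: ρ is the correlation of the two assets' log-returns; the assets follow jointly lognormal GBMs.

exchange price = 26.957336

σ_eff = √(σ₁² + σ₂² − 2ρσ₁σ₂) = √(0.2993² + 0.5638² − 2·-0.3608·0.2993·0.5638) = 0.727473
d₁ = (ln(S₁/S₂) + (q₂ − q₁ + σ_eff²/2)T) / (σ_eff√T) = (ln(110.45/121.18) + (0.0 − 0.0 + 0.264609)·0.9483) / 0.708419 = 0.223335
d₂ = d₁ − σ_eff√T = 0.223335 − 0.708419 = -0.485084
N(d₁) = 0.588362,  N(d₂) = 0.313808
V = S₁·e^{−q₁T}·N(d₁) − S₂·e^{−q₂T}·N(d₂) = 64.984632 − 38.027296 = 26.957336
Key observation: no risk-free rate is needed — with the second asset as numeraire the exchange option is a call on the ratio S₁/S₂, and r cancels out of the value.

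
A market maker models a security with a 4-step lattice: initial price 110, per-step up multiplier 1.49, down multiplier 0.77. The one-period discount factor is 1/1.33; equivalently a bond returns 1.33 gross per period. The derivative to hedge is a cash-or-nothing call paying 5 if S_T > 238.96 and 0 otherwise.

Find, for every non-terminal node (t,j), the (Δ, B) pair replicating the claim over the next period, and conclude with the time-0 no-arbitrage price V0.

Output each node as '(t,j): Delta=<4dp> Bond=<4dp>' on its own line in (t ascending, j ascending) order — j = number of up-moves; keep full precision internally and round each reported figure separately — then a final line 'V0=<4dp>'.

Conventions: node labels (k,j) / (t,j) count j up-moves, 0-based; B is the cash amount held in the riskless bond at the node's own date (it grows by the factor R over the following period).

The replicating-portfolio and risk-neutral prices coincide; use p* = (1.33−0.77)/(1.49−0.77) = 0.7778 for the latter.
Expiry values: V(4,0)=0.0000, V(4,1)=0.0000, V(4,2)=0.0000, V(4,3)=5.0000, V(4,4)=5.0000
Node (3,0) S=50.2186: V=(p*·0.0000+(1−p*)·0.0000)/1.33=0.0000; Δ=(0.0000−0.0000)/(74.8258−38.6683)=0.0000; B=V−Δ·S=0.0000
Node (3,1) S=97.1763: V=(p*·0.0000+(1−p*)·0.0000)/1.33=0.0000; Δ=(0.0000−0.0000)/(144.7927−74.8258)=0.0000; B=V−Δ·S=0.0000
Node (3,2) S=188.0425: V=(p*·5.0000+(1−p*)·0.0000)/1.33=2.9240; Δ=(5.0000−0.0000)/(280.1833−144.7927)=0.0369; B=V−Δ·S=-4.0205
Node (3,3) S=363.8744: V=(p*·5.0000+(1−p*)·5.0000)/1.33=3.7594; Δ=(5.0000−5.0000)/(542.1728−280.1833)=0.0000; B=V−Δ·S=3.7594
Node (2,0) S=65.2190: V=(p*·0.0000+(1−p*)·0.0000)/1.33=0.0000; Δ=(0.0000−0.0000)/(97.1763−50.2186)=0.0000; B=V−Δ·S=0.0000
Node (2,1) S=126.2030: V=(p*·2.9240+(1−p*)·0.0000)/1.33=1.7099; Δ=(2.9240−0.0000)/(188.0425−97.1763)=0.0322; B=V−Δ·S=-2.3512
Node (2,2) S=244.2110: V=(p*·3.7594+(1−p*)·2.9240)/1.33=2.6870; Δ=(3.7594−2.9240)/(363.8744−188.0425)=0.0048; B=V−Δ·S=1.5267
Node (1,0) S=84.7000: V=(p*·1.7099+(1−p*)·0.0000)/1.33=1.0000; Δ=(1.7099−0.0000)/(126.2030−65.2190)=0.0280; B=V−Δ·S=-1.3749
Node (1,1) S=163.9000: V=(p*·2.6870+(1−p*)·1.7099)/1.33=1.8571; Δ=(2.6870−1.7099)/(244.2110−126.2030)=0.0083; B=V−Δ·S=0.5000
Node (0,0) S=110.0000: V=(p*·1.8571+(1−p*)·1.0000)/1.33=1.2531; Δ=(1.8571−1.0000)/(163.9000−84.7000)=0.0108; B=V−Δ·S=0.0627
Check: Δ(0,0)·S0 + B(0,0) = 1.2531 = V0.

(0,0): Delta=0.0108 Bond=0.0627
(1,0): Delta=0.0280 Bond=-1.3749
(1,1): Delta=0.0083 Bond=0.5000
(2,0): Delta=0.0000 Bond=0.0000
(2,1): Delta=0.0322 Bond=-2.3512
(2,2): Delta=0.0048 Bond=1.5267
(3,0): Delta=0.0000 Bond=0.0000
(3,1): Delta=0.0000 Bond=0.0000
(3,2): Delta=0.0369 Bond=-4.0205
(3,3): Delta=0.0000 Bond=3.7594
V0=1.2531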